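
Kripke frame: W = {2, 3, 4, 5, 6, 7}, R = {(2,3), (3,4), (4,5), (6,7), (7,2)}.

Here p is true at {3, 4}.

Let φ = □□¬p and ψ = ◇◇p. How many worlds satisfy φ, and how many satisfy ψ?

For □□¬p:
2: successors {3}; □¬p there: 3:F. ✗
3: successors {4}; □¬p there: 4:T. ✓
4: successors {5}; □¬p there: 5:T. ✓
5: no successors, so □□¬p holds vacuously. ✓
6: successors {7}; □¬p there: 7:T. ✓
7: successors {2}; □¬p there: 2:F. ✗
— 4 worlds.
For ◇◇p:
2: successors {3}; ◇p there: 3:T. ✓
3: successors {4}; ◇p there: 4:F. ✗
4: successors {5}; ◇p there: 5:F. ✗
5: no successors, so ◇◇p fails. ✗
6: successors {7}; ◇p there: 7:F. ✗
7: successors {2}; ◇p there: 2:T. ✓
— 2 worlds.

4 and 2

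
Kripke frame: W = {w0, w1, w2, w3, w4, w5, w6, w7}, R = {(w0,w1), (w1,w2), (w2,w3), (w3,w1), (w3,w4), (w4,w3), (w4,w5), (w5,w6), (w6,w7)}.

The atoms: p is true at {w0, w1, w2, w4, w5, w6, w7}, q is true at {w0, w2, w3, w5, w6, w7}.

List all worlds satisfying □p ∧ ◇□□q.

w0: □p is T, ◇□□q is T. ✓
w1: □p is T, ◇□□q is F. ✗
w2: □p is F, ◇□□q is T. ✗
w3: □p is T, ◇□□q is T. ✓
w4: □p is F, ◇□□q is T. ✗
w5: □p is T, ◇□□q is T. ✓
w6: □p is T, ◇□□q is T. ✓
w7: □p is T, ◇□□q is F. ✗

{w0, w3, w5, w6}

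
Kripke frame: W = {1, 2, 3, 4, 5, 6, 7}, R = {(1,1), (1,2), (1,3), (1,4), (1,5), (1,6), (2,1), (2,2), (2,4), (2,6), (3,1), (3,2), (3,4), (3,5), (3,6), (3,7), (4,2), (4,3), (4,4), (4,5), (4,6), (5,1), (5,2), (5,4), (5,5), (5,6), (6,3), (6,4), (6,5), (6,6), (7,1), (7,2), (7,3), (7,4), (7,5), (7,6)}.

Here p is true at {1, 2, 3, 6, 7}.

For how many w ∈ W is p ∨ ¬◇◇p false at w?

2

1: p is T, ¬◇◇p is F. ✓
2: p is T, ¬◇◇p is F. ✓
3: p is T, ¬◇◇p is F. ✓
4: p is F, ¬◇◇p is F. ✗
5: p is F, ¬◇◇p is F. ✗
6: p is T, ¬◇◇p is F. ✓
7: p is T, ¬◇◇p is F. ✓
Satisfying worlds: {1, 2, 3, 6, 7}.
So p ∨ ¬◇◇p fails at the other 2 worlds.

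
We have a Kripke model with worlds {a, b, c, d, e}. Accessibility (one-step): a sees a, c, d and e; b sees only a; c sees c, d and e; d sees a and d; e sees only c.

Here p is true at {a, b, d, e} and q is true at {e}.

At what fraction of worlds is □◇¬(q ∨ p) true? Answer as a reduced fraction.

2/5

a: successors {a, c, d, e}; ◇¬(q ∨ p) there: a:T, c:T, d:F, e:T. ✗
b: successors {a}; ◇¬(q ∨ p) there: a:T. ✓
c: successors {c, d, e}; ◇¬(q ∨ p) there: c:T, d:F, e:T. ✗
d: successors {a, d}; ◇¬(q ∨ p) there: a:T, d:F. ✗
e: successors {c}; ◇¬(q ∨ p) there: c:T. ✓
That's 2 of 5 worlds, so 2/5.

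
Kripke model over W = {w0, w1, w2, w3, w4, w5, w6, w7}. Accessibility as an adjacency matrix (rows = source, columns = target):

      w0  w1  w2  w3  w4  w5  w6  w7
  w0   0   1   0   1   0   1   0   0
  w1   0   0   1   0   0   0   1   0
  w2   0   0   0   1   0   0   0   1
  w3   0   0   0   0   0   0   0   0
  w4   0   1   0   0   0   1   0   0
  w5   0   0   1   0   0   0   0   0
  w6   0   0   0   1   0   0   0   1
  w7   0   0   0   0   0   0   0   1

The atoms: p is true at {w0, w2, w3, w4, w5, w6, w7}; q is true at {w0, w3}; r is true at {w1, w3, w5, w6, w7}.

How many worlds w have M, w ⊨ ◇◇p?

7

w0: successors {w1, w3, w5}; ◇p there: w1:T, w3:F, w5:T. ✓
w1: successors {w2, w6}; ◇p there: w2:T, w6:T. ✓
w2: successors {w3, w7}; ◇p there: w3:F, w7:T. ✓
w3: no successors, so ◇◇p fails. ✗
w4: successors {w1, w5}; ◇p there: w1:T, w5:T. ✓
w5: successors {w2}; ◇p there: w2:T. ✓
w6: successors {w3, w7}; ◇p there: w3:F, w7:T. ✓
w7: successors {w7}; ◇p there: w7:T. ✓
Satisfying worlds: {w0, w1, w2, w4, w5, w6, w7}.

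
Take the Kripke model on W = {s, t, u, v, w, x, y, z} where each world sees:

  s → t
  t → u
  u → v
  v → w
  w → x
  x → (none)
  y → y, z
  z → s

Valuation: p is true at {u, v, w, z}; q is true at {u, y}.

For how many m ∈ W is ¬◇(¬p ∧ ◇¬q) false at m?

2

s: ◇(¬p ∧ ◇¬q) is F. ✓
t: ◇(¬p ∧ ◇¬q) is F. ✓
u: ◇(¬p ∧ ◇¬q) is F. ✓
v: ◇(¬p ∧ ◇¬q) is F. ✓
w: ◇(¬p ∧ ◇¬q) is F. ✓
x: ◇(¬p ∧ ◇¬q) is F. ✓
y: ◇(¬p ∧ ◇¬q) is T. ✗
z: ◇(¬p ∧ ◇¬q) is T. ✗
Satisfying worlds: {s, t, u, v, w, x}.
So ¬◇(¬p ∧ ◇¬q) fails at the other 2 worlds.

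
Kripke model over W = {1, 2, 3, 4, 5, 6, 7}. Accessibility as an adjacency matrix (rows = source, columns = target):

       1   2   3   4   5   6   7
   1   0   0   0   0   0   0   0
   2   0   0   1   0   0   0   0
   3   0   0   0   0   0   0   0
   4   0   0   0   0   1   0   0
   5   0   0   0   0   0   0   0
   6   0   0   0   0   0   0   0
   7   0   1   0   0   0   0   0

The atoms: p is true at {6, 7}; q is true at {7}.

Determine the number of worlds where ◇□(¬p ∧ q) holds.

1: no successors, so ◇□(¬p ∧ q) fails. ✗
2: successors {3}; □(¬p ∧ q) there: 3:T. ✓
3: no successors, so ◇□(¬p ∧ q) fails. ✗
4: successors {5}; □(¬p ∧ q) there: 5:T. ✓
5: no successors, so ◇□(¬p ∧ q) fails. ✗
6: no successors, so ◇□(¬p ∧ q) fails. ✗
7: successors {2}; □(¬p ∧ q) there: 2:F. ✗
Satisfying worlds: {2, 4}.

2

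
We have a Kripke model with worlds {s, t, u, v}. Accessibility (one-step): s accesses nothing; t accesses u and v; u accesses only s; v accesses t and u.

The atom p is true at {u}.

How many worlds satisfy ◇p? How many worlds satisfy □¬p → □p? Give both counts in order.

2 and 3

For ◇p:
s: no successors, so ◇p fails. ✗
t: successors {u, v}; p there: u:T, v:F. ✓
u: successors {s}; p there: s:F. ✗
v: successors {t, u}; p there: t:F, u:T. ✓
— 2 worlds.
For □¬p → □p:
s: □¬p is T, □p is T. ✓
t: □¬p is F, □p is F. ✓
u: □¬p is T, □p is F. ✗
v: □¬p is F, □p is F. ✓
— 3 worlds.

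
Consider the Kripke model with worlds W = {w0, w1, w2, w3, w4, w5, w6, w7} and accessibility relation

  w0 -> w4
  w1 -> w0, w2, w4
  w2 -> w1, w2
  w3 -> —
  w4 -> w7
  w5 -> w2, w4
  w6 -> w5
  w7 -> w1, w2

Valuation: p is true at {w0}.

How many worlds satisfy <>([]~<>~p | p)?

w0: successors {w4}; []~<>~p | p there: w4:F. ✗
w1: successors {w0, w2, w4}; []~<>~p | p there: w0:T, w2:F, w4:F. ✓
w2: successors {w1, w2}; []~<>~p | p there: w1:F, w2:F. ✗
w3: no successors, so <>([]~<>~p | p) fails. ✗
w4: successors {w7}; []~<>~p | p there: w7:F. ✗
w5: successors {w2, w4}; []~<>~p | p there: w2:F, w4:F. ✗
w6: successors {w5}; []~<>~p | p there: w5:F. ✗
w7: successors {w1, w2}; []~<>~p | p there: w1:F, w2:F. ✗
Satisfying worlds: {w1}.

1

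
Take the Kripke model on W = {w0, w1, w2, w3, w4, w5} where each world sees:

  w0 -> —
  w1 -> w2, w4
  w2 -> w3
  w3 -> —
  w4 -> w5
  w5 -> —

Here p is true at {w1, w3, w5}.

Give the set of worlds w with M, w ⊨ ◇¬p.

w0: no successors, so ◇¬p fails. ✗
w1: successors {w2, w4}; ¬p there: w2:T, w4:T. ✓
w2: successors {w3}; ¬p there: w3:F. ✗
w3: no successors, so ◇¬p fails. ✗
w4: successors {w5}; ¬p there: w5:F. ✗
w5: no successors, so ◇¬p fails. ✗

{w1}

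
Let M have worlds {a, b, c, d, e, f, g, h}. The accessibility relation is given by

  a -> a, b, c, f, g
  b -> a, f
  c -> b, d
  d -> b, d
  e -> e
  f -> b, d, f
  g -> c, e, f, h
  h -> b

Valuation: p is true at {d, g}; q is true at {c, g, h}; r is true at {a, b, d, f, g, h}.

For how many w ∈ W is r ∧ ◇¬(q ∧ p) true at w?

a: r is T, ◇¬(q ∧ p) is T. ✓
b: r is T, ◇¬(q ∧ p) is T. ✓
c: r is F, ◇¬(q ∧ p) is T. ✗
d: r is T, ◇¬(q ∧ p) is T. ✓
e: r is F, ◇¬(q ∧ p) is T. ✗
f: r is T, ◇¬(q ∧ p) is T. ✓
g: r is T, ◇¬(q ∧ p) is T. ✓
h: r is T, ◇¬(q ∧ p) is T. ✓
Satisfying worlds: {a, b, d, f, g, h}.

6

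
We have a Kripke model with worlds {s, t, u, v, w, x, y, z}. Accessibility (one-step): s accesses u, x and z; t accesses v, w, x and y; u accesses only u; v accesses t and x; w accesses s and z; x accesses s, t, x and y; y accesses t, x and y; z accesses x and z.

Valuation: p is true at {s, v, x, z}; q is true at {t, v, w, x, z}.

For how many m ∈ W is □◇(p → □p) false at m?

s: successors {u, x, z}; ◇(p → □p) there: u:T, x:T, z:T. ✓
t: successors {v, w, x, y}; ◇(p → □p) there: v:T, w:T, x:T, y:T. ✓
u: successors {u}; ◇(p → □p) there: u:T. ✓
v: successors {t, x}; ◇(p → □p) there: t:T, x:T. ✓
w: successors {s, z}; ◇(p → □p) there: s:T, z:T. ✓
x: successors {s, t, x, y}; ◇(p → □p) there: s:T, t:T, x:T, y:T. ✓
y: successors {t, x, y}; ◇(p → □p) there: t:T, x:T, y:T. ✓
z: successors {x, z}; ◇(p → □p) there: x:T, z:T. ✓
Satisfying worlds: {s, t, u, v, w, x, y, z}.
So □◇(p → □p) fails at the other 0 worlds.

0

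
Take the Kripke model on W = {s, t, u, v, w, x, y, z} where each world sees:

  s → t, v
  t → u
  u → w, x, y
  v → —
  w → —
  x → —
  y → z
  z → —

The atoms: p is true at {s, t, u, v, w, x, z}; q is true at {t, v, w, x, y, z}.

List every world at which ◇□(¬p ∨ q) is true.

{s, t, u, y}

s: successors {t, v}; □(¬p ∨ q) there: t:F, v:T. ✓
t: successors {u}; □(¬p ∨ q) there: u:T. ✓
u: successors {w, x, y}; □(¬p ∨ q) there: w:T, x:T, y:T. ✓
v: no successors, so ◇□(¬p ∨ q) fails. ✗
w: no successors, so ◇□(¬p ∨ q) fails. ✗
x: no successors, so ◇□(¬p ∨ q) fails. ✗
y: successors {z}; □(¬p ∨ q) there: z:T. ✓
z: no successors, so ◇□(¬p ∨ q) fails. ✗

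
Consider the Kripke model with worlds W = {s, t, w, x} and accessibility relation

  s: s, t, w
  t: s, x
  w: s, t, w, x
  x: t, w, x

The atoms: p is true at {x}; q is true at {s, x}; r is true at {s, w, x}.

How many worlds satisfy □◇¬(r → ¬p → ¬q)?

s: successors {s, t, w}; ◇¬(r → ¬p → ¬q) there: s:T, t:T, w:T. ✓
t: successors {s, x}; ◇¬(r → ¬p → ¬q) there: s:T, x:F. ✗
w: successors {s, t, w, x}; ◇¬(r → ¬p → ¬q) there: s:T, t:T, w:T, x:F. ✗
x: successors {t, w, x}; ◇¬(r → ¬p → ¬q) there: t:T, w:T, x:F. ✗
Satisfying worlds: {s}.

1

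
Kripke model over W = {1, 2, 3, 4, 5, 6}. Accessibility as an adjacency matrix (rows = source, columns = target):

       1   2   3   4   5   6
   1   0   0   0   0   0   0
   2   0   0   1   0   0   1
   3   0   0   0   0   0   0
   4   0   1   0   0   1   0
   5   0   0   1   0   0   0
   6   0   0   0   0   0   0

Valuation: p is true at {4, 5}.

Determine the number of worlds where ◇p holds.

1

1: no successors, so ◇p fails. ✗
2: successors {3, 6}; p there: 3:F, 6:F. ✗
3: no successors, so ◇p fails. ✗
4: successors {2, 5}; p there: 2:F, 5:T. ✓
5: successors {3}; p there: 3:F. ✗
6: no successors, so ◇p fails. ✗
Satisfying worlds: {4}.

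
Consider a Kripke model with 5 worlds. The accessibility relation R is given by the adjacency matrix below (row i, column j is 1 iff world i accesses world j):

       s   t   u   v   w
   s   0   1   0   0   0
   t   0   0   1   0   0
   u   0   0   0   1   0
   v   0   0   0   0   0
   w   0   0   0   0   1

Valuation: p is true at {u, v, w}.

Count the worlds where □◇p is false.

s: successors {t}; ◇p there: t:T. ✓
t: successors {u}; ◇p there: u:T. ✓
u: successors {v}; ◇p there: v:F. ✗
v: no successors, so □◇p holds vacuously. ✓
w: successors {w}; ◇p there: w:T. ✓
Satisfying worlds: {s, t, v, w}.
So □◇p fails at the other 1 world.

1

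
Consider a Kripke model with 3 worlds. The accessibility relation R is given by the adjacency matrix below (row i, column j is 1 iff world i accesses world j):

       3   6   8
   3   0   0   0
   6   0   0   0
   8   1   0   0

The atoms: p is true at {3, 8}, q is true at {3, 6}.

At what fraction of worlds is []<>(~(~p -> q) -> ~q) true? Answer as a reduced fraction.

2/3

3: no successors, so []<>(~(~p -> q) -> ~q) holds vacuously. ✓
6: no successors, so []<>(~(~p -> q) -> ~q) holds vacuously. ✓
8: successors {3}; <>(~(~p -> q) -> ~q) there: 3:F. ✗
That's 2 of 3 worlds, so 2/3.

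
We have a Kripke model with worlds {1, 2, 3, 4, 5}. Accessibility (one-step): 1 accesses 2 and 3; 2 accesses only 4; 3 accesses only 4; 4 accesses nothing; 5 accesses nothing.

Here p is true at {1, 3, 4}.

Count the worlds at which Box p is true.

1: successors {2, 3}; p there: 2:F, 3:T. ✗
2: successors {4}; p there: 4:T. ✓
3: successors {4}; p there: 4:T. ✓
4: no successors, so Box p holds vacuously. ✓
5: no successors, so Box p holds vacuously. ✓
Satisfying worlds: {2, 3, 4, 5}.

4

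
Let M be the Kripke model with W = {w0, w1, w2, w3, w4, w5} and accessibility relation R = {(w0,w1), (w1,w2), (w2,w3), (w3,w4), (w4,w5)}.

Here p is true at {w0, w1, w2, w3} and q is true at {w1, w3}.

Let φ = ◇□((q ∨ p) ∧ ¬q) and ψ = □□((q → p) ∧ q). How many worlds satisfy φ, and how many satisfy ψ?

For ◇□((q ∨ p) ∧ ¬q):
w0: successors {w1}; □((q ∨ p) ∧ ¬q) there: w1:T. ✓
w1: successors {w2}; □((q ∨ p) ∧ ¬q) there: w2:F. ✗
w2: successors {w3}; □((q ∨ p) ∧ ¬q) there: w3:F. ✗
w3: successors {w4}; □((q ∨ p) ∧ ¬q) there: w4:F. ✗
w4: successors {w5}; □((q ∨ p) ∧ ¬q) there: w5:T. ✓
w5: no successors, so ◇□((q ∨ p) ∧ ¬q) fails. ✗
— 2 worlds.
For □□((q → p) ∧ q):
w0: successors {w1}; □((q → p) ∧ q) there: w1:F. ✗
w1: successors {w2}; □((q → p) ∧ q) there: w2:T. ✓
w2: successors {w3}; □((q → p) ∧ q) there: w3:F. ✗
w3: successors {w4}; □((q → p) ∧ q) there: w4:F. ✗
w4: successors {w5}; □((q → p) ∧ q) there: w5:T. ✓
w5: no successors, so □□((q → p) ∧ q) holds vacuously. ✓
— 3 worlds.

2 and 3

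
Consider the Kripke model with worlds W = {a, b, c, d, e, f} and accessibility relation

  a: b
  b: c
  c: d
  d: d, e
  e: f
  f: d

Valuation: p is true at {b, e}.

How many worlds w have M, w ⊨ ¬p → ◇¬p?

a: ¬p is T, ◇¬p is F. ✗
b: ¬p is F, ◇¬p is T. ✓
c: ¬p is T, ◇¬p is T. ✓
d: ¬p is T, ◇¬p is T. ✓
e: ¬p is F, ◇¬p is T. ✓
f: ¬p is T, ◇¬p is T. ✓
Satisfying worlds: {b, c, d, e, f}.

5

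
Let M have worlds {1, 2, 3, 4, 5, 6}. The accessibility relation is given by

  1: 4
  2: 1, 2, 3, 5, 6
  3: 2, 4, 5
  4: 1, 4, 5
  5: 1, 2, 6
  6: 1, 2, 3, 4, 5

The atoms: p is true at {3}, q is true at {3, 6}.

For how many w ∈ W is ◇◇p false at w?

2

1: successors {4}; ◇p there: 4:F. ✗
2: successors {1, 2, 3, 5, 6}; ◇p there: 1:F, 2:T, 3:F, 5:F, 6:T. ✓
3: successors {2, 4, 5}; ◇p there: 2:T, 4:F, 5:F. ✓
4: successors {1, 4, 5}; ◇p there: 1:F, 4:F, 5:F. ✗
5: successors {1, 2, 6}; ◇p there: 1:F, 2:T, 6:T. ✓
6: successors {1, 2, 3, 4, 5}; ◇p there: 1:F, 2:T, 3:F, 4:F, 5:F. ✓
Satisfying worlds: {2, 3, 5, 6}.
So ◇◇p fails at the other 2 worlds.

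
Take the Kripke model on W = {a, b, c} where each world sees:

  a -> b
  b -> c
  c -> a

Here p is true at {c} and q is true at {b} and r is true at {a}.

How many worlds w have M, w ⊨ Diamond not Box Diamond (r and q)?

a: successors {b}; not Box Diamond (r and q) there: b:T. ✓
b: successors {c}; not Box Diamond (r and q) there: c:T. ✓
c: successors {a}; not Box Diamond (r and q) there: a:T. ✓
Satisfying worlds: {a, b, c}.

3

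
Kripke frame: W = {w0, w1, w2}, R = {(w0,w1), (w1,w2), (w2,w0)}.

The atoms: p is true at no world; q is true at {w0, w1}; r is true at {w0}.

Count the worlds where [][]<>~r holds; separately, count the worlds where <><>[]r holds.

2 and 1

For [][]<>~r:
w0: successors {w1}; []<>~r there: w1:F. ✗
w1: successors {w2}; []<>~r there: w2:T. ✓
w2: successors {w0}; []<>~r there: w0:T. ✓
— 2 worlds.
For <><>[]r:
w0: successors {w1}; <>[]r there: w1:T. ✓
w1: successors {w2}; <>[]r there: w2:F. ✗
w2: successors {w0}; <>[]r there: w0:F. ✗
— 1 world.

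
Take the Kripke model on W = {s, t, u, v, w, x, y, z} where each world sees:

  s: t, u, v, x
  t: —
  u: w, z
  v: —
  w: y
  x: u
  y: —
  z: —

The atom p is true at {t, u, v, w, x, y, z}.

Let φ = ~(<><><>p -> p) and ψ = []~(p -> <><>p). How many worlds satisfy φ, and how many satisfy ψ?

For ~(<><><>p -> p):
s: <><><>p -> p is F. ✓
t: <><><>p -> p is T. ✗
u: <><><>p -> p is T. ✗
v: <><><>p -> p is T. ✗
w: <><><>p -> p is T. ✗
x: <><><>p -> p is T. ✗
y: <><><>p -> p is T. ✗
z: <><><>p -> p is T. ✗
— 1 world.
For []~(p -> <><>p):
s: successors {t, u, v, x}; ~(p -> <><>p) there: t:T, u:F, v:T, x:F. ✗
t: no successors, so []~(p -> <><>p) holds vacuously. ✓
u: successors {w, z}; ~(p -> <><>p) there: w:T, z:T. ✓
v: no successors, so []~(p -> <><>p) holds vacuously. ✓
w: successors {y}; ~(p -> <><>p) there: y:T. ✓
x: successors {u}; ~(p -> <><>p) there: u:F. ✗
y: no successors, so []~(p -> <><>p) holds vacuously. ✓
z: no successors, so []~(p -> <><>p) holds vacuously. ✓
— 6 worlds.

1 and 6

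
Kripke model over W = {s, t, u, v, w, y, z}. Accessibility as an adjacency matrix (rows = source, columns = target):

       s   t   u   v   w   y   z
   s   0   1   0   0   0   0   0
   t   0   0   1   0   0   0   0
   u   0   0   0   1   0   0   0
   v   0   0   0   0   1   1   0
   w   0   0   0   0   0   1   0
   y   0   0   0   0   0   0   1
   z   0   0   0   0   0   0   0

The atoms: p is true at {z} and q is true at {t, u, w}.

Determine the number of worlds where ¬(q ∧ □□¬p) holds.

5

s: q ∧ □□¬p is F. ✓
t: q ∧ □□¬p is T. ✗
u: q ∧ □□¬p is T. ✗
v: q ∧ □□¬p is F. ✓
w: q ∧ □□¬p is F. ✓
y: q ∧ □□¬p is F. ✓
z: q ∧ □□¬p is F. ✓
Satisfying worlds: {s, v, w, y, z}.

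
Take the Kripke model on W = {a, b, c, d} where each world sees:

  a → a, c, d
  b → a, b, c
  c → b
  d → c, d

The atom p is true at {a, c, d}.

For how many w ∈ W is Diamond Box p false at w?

a: successors {a, c, d}; Box p there: a:T, c:F, d:T. ✓
b: successors {a, b, c}; Box p there: a:T, b:F, c:F. ✓
c: successors {b}; Box p there: b:F. ✗
d: successors {c, d}; Box p there: c:F, d:T. ✓
Satisfying worlds: {a, b, d}.
So Diamond Box p fails at the other 1 world.

1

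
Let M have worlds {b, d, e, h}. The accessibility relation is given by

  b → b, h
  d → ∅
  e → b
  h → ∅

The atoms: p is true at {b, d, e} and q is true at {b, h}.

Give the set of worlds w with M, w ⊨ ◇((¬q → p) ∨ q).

b: successors {b, h}; (¬q → p) ∨ q there: b:T, h:T. ✓
d: no successors, so ◇((¬q → p) ∨ q) fails. ✗
e: successors {b}; (¬q → p) ∨ q there: b:T. ✓
h: no successors, so ◇((¬q → p) ∨ q) fails. ✗

{b, e}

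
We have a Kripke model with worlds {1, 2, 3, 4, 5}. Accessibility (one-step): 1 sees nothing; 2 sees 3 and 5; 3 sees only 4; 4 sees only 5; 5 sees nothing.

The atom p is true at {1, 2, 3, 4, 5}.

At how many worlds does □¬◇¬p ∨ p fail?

1: □¬◇¬p is T, p is T. ✓
2: □¬◇¬p is T, p is T. ✓
3: □¬◇¬p is T, p is T. ✓
4: □¬◇¬p is T, p is T. ✓
5: □¬◇¬p is T, p is T. ✓
Satisfying worlds: {1, 2, 3, 4, 5}.
So □¬◇¬p ∨ p fails at the other 0 worlds.

0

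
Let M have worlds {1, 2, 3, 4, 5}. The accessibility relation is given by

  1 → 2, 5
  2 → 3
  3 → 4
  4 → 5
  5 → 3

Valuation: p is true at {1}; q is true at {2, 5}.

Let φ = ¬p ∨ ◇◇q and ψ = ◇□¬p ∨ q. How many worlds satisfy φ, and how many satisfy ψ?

4 and 5

For ¬p ∨ ◇◇q:
1: ¬p is F, ◇◇q is F. ✗
2: ¬p is T, ◇◇q is F. ✓
3: ¬p is T, ◇◇q is T. ✓
4: ¬p is T, ◇◇q is F. ✓
5: ¬p is T, ◇◇q is F. ✓
— 4 worlds.
For ◇□¬p ∨ q:
1: ◇□¬p is T, q is F. ✓
2: ◇□¬p is T, q is T. ✓
3: ◇□¬p is T, q is F. ✓
4: ◇□¬p is T, q is F. ✓
5: ◇□¬p is T, q is T. ✓
— 5 worlds.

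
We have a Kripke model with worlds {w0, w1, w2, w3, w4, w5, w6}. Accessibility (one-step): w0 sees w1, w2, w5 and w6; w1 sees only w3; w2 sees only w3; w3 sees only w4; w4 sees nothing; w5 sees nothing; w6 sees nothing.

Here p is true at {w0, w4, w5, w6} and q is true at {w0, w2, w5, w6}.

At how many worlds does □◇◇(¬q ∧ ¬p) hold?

3

w0: successors {w1, w2, w5, w6}; ◇◇(¬q ∧ ¬p) there: w1:F, w2:F, w5:F, w6:F. ✗
w1: successors {w3}; ◇◇(¬q ∧ ¬p) there: w3:F. ✗
w2: successors {w3}; ◇◇(¬q ∧ ¬p) there: w3:F. ✗
w3: successors {w4}; ◇◇(¬q ∧ ¬p) there: w4:F. ✗
w4: no successors, so □◇◇(¬q ∧ ¬p) holds vacuously. ✓
w5: no successors, so □◇◇(¬q ∧ ¬p) holds vacuously. ✓
w6: no successors, so □◇◇(¬q ∧ ¬p) holds vacuously. ✓
Satisfying worlds: {w4, w5, w6}.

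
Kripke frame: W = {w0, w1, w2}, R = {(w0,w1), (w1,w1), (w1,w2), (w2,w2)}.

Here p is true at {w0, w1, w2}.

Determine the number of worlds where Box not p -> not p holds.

w0: Box not p is F, not p is F. ✓
w1: Box not p is F, not p is F. ✓
w2: Box not p is F, not p is F. ✓
Satisfying worlds: {w0, w1, w2}.

3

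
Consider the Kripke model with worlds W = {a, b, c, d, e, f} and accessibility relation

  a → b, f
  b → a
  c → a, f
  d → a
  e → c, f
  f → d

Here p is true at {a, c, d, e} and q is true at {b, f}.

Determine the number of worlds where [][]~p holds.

a: successors {b, f}; []~p there: b:F, f:F. ✗
b: successors {a}; []~p there: a:T. ✓
c: successors {a, f}; []~p there: a:T, f:F. ✗
d: successors {a}; []~p there: a:T. ✓
e: successors {c, f}; []~p there: c:F, f:F. ✗
f: successors {d}; []~p there: d:F. ✗
Satisfying worlds: {b, d}.

2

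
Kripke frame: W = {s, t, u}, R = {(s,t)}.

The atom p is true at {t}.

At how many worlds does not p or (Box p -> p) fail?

0

s: not p is T, Box p -> p is F. ✓
t: not p is F, Box p -> p is T. ✓
u: not p is T, Box p -> p is F. ✓
Satisfying worlds: {s, t, u}.
So not p or (Box p -> p) fails at the other 0 worlds.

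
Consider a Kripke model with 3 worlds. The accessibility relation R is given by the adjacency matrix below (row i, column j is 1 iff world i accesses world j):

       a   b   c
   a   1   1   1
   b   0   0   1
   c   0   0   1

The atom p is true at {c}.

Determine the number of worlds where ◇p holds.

3

a: successors {a, b, c}; p there: a:F, b:F, c:T. ✓
b: successors {c}; p there: c:T. ✓
c: successors {c}; p there: c:T. ✓
Satisfying worlds: {a, b, c}.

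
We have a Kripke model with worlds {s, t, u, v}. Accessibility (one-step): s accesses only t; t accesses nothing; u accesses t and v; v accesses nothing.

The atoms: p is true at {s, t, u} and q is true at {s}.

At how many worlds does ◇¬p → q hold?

s: ◇¬p is F, q is T. ✓
t: ◇¬p is F, q is F. ✓
u: ◇¬p is T, q is F. ✗
v: ◇¬p is F, q is F. ✓
Satisfying worlds: {s, t, v}.

3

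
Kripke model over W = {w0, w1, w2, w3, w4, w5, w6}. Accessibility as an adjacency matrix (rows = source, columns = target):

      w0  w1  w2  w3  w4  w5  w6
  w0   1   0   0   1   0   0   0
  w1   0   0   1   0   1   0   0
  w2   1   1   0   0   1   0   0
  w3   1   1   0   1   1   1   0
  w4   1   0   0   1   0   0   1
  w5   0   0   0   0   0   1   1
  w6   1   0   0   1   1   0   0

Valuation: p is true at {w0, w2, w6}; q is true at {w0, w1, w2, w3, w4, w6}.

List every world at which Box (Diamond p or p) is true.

w0: successors {w0, w3}; Diamond p or p there: w0:T, w3:T. ✓
w1: successors {w2, w4}; Diamond p or p there: w2:T, w4:T. ✓
w2: successors {w0, w1, w4}; Diamond p or p there: w0:T, w1:T, w4:T. ✓
w3: successors {w0, w1, w3, w4, w5}; Diamond p or p there: w0:T, w1:T, w3:T, w4:T, w5:T. ✓
w4: successors {w0, w3, w6}; Diamond p or p there: w0:T, w3:T, w6:T. ✓
w5: successors {w5, w6}; Diamond p or p there: w5:T, w6:T. ✓
w6: successors {w0, w3, w4}; Diamond p or p there: w0:T, w3:T, w4:T. ✓

{w0, w1, w2, w3, w4, w5, w6}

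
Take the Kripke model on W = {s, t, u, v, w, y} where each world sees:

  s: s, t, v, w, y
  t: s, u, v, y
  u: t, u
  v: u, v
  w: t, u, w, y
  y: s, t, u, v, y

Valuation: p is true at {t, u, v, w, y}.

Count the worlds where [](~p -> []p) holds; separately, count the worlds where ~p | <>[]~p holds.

For [](~p -> []p):
s: successors {s, t, v, w, y}; ~p -> []p there: s:F, t:T, v:T, w:T, y:T. ✗
t: successors {s, u, v, y}; ~p -> []p there: s:F, u:T, v:T, y:T. ✗
u: successors {t, u}; ~p -> []p there: t:T, u:T. ✓
v: successors {u, v}; ~p -> []p there: u:T, v:T. ✓
w: successors {t, u, w, y}; ~p -> []p there: t:T, u:T, w:T, y:T. ✓
y: successors {s, t, u, v, y}; ~p -> []p there: s:F, t:T, u:T, v:T, y:T. ✗
— 3 worlds.
For ~p | <>[]~p:
s: ~p is T, <>[]~p is F. ✓
t: ~p is F, <>[]~p is F. ✗
u: ~p is F, <>[]~p is F. ✗
v: ~p is F, <>[]~p is F. ✗
w: ~p is F, <>[]~p is F. ✗
y: ~p is F, <>[]~p is F. ✗
— 1 world.

3 and 1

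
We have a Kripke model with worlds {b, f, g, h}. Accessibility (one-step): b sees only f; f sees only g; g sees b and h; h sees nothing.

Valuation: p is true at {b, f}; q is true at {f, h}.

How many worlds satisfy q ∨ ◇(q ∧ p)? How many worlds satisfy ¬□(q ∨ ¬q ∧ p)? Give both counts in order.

For q ∨ ◇(q ∧ p):
b: q is F, ◇(q ∧ p) is T. ✓
f: q is T, ◇(q ∧ p) is F. ✓
g: q is F, ◇(q ∧ p) is F. ✗
h: q is T, ◇(q ∧ p) is F. ✓
— 3 worlds.
For ¬□(q ∨ ¬q ∧ p):
b: □(q ∨ ¬q ∧ p) is T. ✗
f: □(q ∨ ¬q ∧ p) is F. ✓
g: □(q ∨ ¬q ∧ p) is T. ✗
h: □(q ∨ ¬q ∧ p) is T. ✗
— 1 world.

3 and 1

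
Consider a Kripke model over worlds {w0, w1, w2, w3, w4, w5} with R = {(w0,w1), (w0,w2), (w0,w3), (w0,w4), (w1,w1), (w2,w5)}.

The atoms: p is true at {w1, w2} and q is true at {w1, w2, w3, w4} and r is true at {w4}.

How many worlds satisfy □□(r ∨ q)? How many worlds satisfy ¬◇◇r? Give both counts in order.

5 and 6

For □□(r ∨ q):
w0: successors {w1, w2, w3, w4}; □(r ∨ q) there: w1:T, w2:F, w3:T, w4:T. ✗
w1: successors {w1}; □(r ∨ q) there: w1:T. ✓
w2: successors {w5}; □(r ∨ q) there: w5:T. ✓
w3: no successors, so □□(r ∨ q) holds vacuously. ✓
w4: no successors, so □□(r ∨ q) holds vacuously. ✓
w5: no successors, so □□(r ∨ q) holds vacuously. ✓
— 5 worlds.
For ¬◇◇r:
w0: ◇◇r is F. ✓
w1: ◇◇r is F. ✓
w2: ◇◇r is F. ✓
w3: ◇◇r is F. ✓
w4: ◇◇r is F. ✓
w5: ◇◇r is F. ✓
— 6 worlds.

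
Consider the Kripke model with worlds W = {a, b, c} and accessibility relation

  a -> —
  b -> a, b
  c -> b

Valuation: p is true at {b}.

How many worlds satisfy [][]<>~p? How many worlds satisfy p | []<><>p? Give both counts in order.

1 and 3

For [][]<>~p:
a: no successors, so [][]<>~p holds vacuously. ✓
b: successors {a, b}; []<>~p there: a:T, b:F. ✗
c: successors {b}; []<>~p there: b:F. ✗
— 1 world.
For p | []<><>p:
a: p is F, []<><>p is T. ✓
b: p is T, []<><>p is F. ✓
c: p is F, []<><>p is T. ✓
— 3 worlds.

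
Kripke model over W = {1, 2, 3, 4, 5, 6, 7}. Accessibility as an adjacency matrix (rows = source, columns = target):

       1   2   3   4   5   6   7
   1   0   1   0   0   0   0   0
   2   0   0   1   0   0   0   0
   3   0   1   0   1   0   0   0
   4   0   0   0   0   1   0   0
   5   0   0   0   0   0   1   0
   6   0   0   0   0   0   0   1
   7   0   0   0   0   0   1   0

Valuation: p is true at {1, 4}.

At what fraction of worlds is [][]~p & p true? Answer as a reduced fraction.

1: [][]~p is T, p is T. ✓
2: [][]~p is F, p is F. ✗
3: [][]~p is T, p is F. ✗
4: [][]~p is T, p is T. ✓
5: [][]~p is T, p is F. ✗
6: [][]~p is T, p is F. ✗
7: [][]~p is T, p is F. ✗
That's 2 of 7 worlds, so 2/7.

2/7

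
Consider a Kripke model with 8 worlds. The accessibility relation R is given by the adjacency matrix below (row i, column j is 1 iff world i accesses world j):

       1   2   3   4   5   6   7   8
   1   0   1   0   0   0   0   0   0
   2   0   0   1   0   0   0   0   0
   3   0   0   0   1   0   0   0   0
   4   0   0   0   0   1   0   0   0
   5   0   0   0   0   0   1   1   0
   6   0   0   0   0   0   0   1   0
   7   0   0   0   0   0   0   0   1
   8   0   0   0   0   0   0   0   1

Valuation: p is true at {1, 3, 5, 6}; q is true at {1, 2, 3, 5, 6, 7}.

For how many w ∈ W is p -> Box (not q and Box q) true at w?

5

1: p is T, Box (not q and Box q) is F. ✗
2: p is F, Box (not q and Box q) is F. ✓
3: p is T, Box (not q and Box q) is T. ✓
4: p is F, Box (not q and Box q) is F. ✓
5: p is T, Box (not q and Box q) is F. ✗
6: p is T, Box (not q and Box q) is F. ✗
7: p is F, Box (not q and Box q) is F. ✓
8: p is F, Box (not q and Box q) is F. ✓
Satisfying worlds: {2, 3, 4, 7, 8}.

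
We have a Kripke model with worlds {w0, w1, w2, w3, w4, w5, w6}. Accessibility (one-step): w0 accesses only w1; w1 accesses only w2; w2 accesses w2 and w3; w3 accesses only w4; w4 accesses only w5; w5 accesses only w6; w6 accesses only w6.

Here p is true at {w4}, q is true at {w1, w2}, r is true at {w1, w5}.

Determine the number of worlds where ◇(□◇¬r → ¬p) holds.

w0: successors {w1}; □◇¬r → ¬p there: w1:T. ✓
w1: successors {w2}; □◇¬r → ¬p there: w2:T. ✓
w2: successors {w2, w3}; □◇¬r → ¬p there: w2:T, w3:T. ✓
w3: successors {w4}; □◇¬r → ¬p there: w4:F. ✗
w4: successors {w5}; □◇¬r → ¬p there: w5:T. ✓
w5: successors {w6}; □◇¬r → ¬p there: w6:T. ✓
w6: successors {w6}; □◇¬r → ¬p there: w6:T. ✓
Satisfying worlds: {w0, w1, w2, w4, w5, w6}.

6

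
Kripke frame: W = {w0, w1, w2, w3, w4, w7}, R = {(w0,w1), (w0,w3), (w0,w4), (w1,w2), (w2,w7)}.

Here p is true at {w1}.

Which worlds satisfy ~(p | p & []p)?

w0: p | p & []p is F. ✓
w1: p | p & []p is T. ✗
w2: p | p & []p is F. ✓
w3: p | p & []p is F. ✓
w4: p | p & []p is F. ✓
w7: p | p & []p is F. ✓

{w0, w2, w3, w4, w7}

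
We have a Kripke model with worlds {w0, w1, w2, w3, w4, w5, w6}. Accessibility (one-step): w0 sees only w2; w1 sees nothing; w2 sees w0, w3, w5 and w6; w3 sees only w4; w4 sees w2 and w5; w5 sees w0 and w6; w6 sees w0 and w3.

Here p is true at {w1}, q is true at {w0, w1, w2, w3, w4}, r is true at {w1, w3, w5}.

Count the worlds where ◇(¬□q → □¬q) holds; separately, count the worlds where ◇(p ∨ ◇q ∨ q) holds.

3 and 6

For ◇(¬□q → □¬q):
w0: successors {w2}; ¬□q → □¬q there: w2:F. ✗
w1: no successors, so ◇(¬□q → □¬q) fails. ✗
w2: successors {w0, w3, w5, w6}; ¬□q → □¬q there: w0:T, w3:T, w5:F, w6:T. ✓
w3: successors {w4}; ¬□q → □¬q there: w4:F. ✗
w4: successors {w2, w5}; ¬□q → □¬q there: w2:F, w5:F. ✗
w5: successors {w0, w6}; ¬□q → □¬q there: w0:T, w6:T. ✓
w6: successors {w0, w3}; ¬□q → □¬q there: w0:T, w3:T. ✓
— 3 worlds.
For ◇(p ∨ ◇q ∨ q):
w0: successors {w2}; p ∨ ◇q ∨ q there: w2:T. ✓
w1: no successors, so ◇(p ∨ ◇q ∨ q) fails. ✗
w2: successors {w0, w3, w5, w6}; p ∨ ◇q ∨ q there: w0:T, w3:T, w5:T, w6:T. ✓
w3: successors {w4}; p ∨ ◇q ∨ q there: w4:T. ✓
w4: successors {w2, w5}; p ∨ ◇q ∨ q there: w2:T, w5:T. ✓
w5: successors {w0, w6}; p ∨ ◇q ∨ q there: w0:T, w6:T. ✓
w6: successors {w0, w3}; p ∨ ◇q ∨ q there: w0:T, w3:T. ✓
— 6 worlds.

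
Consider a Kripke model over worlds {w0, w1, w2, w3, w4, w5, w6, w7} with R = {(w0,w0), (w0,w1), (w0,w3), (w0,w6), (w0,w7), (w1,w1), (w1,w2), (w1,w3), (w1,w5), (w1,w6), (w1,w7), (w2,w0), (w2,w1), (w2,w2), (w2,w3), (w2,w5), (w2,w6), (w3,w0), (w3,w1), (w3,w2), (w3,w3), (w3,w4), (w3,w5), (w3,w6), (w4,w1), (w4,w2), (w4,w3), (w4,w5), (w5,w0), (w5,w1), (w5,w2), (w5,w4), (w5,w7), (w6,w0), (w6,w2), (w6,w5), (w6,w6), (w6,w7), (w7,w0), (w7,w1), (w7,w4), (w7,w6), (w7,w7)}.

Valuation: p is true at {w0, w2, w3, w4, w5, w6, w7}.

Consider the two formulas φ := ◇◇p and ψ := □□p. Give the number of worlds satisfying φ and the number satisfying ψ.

8 and 0

For ◇◇p:
w0: successors {w0, w1, w3, w6, w7}; ◇p there: w0:T, w1:T, w3:T, w6:T, w7:T. ✓
w1: successors {w1, w2, w3, w5, w6, w7}; ◇p there: w1:T, w2:T, w3:T, w5:T, w6:T, w7:T. ✓
w2: successors {w0, w1, w2, w3, w5, w6}; ◇p there: w0:T, w1:T, w2:T, w3:T, w5:T, w6:T. ✓
w3: successors {w0, w1, w2, w3, w4, w5, w6}; ◇p there: w0:T, w1:T, w2:T, w3:T, w4:T, w5:T, w6:T. ✓
w4: successors {w1, w2, w3, w5}; ◇p there: w1:T, w2:T, w3:T, w5:T. ✓
w5: successors {w0, w1, w2, w4, w7}; ◇p there: w0:T, w1:T, w2:T, w4:T, w7:T. ✓
w6: successors {w0, w2, w5, w6, w7}; ◇p there: w0:T, w2:T, w5:T, w6:T, w7:T. ✓
w7: successors {w0, w1, w4, w6, w7}; ◇p there: w0:T, w1:T, w4:T, w6:T, w7:T. ✓
— 8 worlds.
For □□p:
w0: successors {w0, w1, w3, w6, w7}; □p there: w0:F, w1:F, w3:F, w6:T, w7:F. ✗
w1: successors {w1, w2, w3, w5, w6, w7}; □p there: w1:F, w2:F, w3:F, w5:F, w6:T, w7:F. ✗
w2: successors {w0, w1, w2, w3, w5, w6}; □p there: w0:F, w1:F, w2:F, w3:F, w5:F, w6:T. ✗
w3: successors {w0, w1, w2, w3, w4, w5, w6}; □p there: w0:F, w1:F, w2:F, w3:F, w4:F, w5:F, w6:T. ✗
w4: successors {w1, w2, w3, w5}; □p there: w1:F, w2:F, w3:F, w5:F. ✗
w5: successors {w0, w1, w2, w4, w7}; □p there: w0:F, w1:F, w2:F, w4:F, w7:F. ✗
w6: successors {w0, w2, w5, w6, w7}; □p there: w0:F, w2:F, w5:F, w6:T, w7:F. ✗
w7: successors {w0, w1, w4, w6, w7}; □p there: w0:F, w1:F, w4:F, w6:T, w7:F. ✗
— 0 worlds.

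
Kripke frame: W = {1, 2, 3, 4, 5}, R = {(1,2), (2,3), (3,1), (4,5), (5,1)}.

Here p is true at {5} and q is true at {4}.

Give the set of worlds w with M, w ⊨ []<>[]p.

∅

1: successors {2}; <>[]p there: 2:F. ✗
2: successors {3}; <>[]p there: 3:F. ✗
3: successors {1}; <>[]p there: 1:F. ✗
4: successors {5}; <>[]p there: 5:F. ✗
5: successors {1}; <>[]p there: 1:F. ✗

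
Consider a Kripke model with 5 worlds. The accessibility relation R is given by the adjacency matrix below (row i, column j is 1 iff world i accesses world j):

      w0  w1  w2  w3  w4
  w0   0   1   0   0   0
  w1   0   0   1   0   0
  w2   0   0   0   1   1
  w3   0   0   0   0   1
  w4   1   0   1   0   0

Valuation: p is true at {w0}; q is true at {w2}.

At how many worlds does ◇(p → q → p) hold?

5

w0: successors {w1}; p → q → p there: w1:T. ✓
w1: successors {w2}; p → q → p there: w2:T. ✓
w2: successors {w3, w4}; p → q → p there: w3:T, w4:T. ✓
w3: successors {w4}; p → q → p there: w4:T. ✓
w4: successors {w0, w2}; p → q → p there: w0:T, w2:T. ✓
Satisfying worlds: {w0, w1, w2, w3, w4}.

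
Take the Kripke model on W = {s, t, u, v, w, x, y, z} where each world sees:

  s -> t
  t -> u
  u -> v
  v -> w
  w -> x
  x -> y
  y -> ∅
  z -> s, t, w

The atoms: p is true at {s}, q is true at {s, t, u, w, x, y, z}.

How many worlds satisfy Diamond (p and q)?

1

s: successors {t}; p and q there: t:F. ✗
t: successors {u}; p and q there: u:F. ✗
u: successors {v}; p and q there: v:F. ✗
v: successors {w}; p and q there: w:F. ✗
w: successors {x}; p and q there: x:F. ✗
x: successors {y}; p and q there: y:F. ✗
y: no successors, so Diamond (p and q) fails. ✗
z: successors {s, t, w}; p and q there: s:T, t:F, w:F. ✓
Satisfying worlds: {z}.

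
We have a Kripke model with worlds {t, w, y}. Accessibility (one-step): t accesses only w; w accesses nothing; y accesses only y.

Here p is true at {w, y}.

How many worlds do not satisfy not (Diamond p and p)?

1

t: Diamond p and p is F. ✓
w: Diamond p and p is F. ✓
y: Diamond p and p is T. ✗
Satisfying worlds: {t, w}.
So not (Diamond p and p) fails at the other 1 world.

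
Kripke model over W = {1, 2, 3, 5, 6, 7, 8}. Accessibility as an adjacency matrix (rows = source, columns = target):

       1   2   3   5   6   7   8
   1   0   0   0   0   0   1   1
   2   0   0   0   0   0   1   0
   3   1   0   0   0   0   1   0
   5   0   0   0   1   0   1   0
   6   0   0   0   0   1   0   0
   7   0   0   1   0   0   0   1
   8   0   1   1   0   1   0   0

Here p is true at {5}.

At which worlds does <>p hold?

{5}

1: successors {7, 8}; p there: 7:F, 8:F. ✗
2: successors {7}; p there: 7:F. ✗
3: successors {1, 7}; p there: 1:F, 7:F. ✗
5: successors {5, 7}; p there: 5:T, 7:F. ✓
6: successors {6}; p there: 6:F. ✗
7: successors {3, 8}; p there: 3:F, 8:F. ✗
8: successors {2, 3, 6}; p there: 2:F, 3:F, 6:F. ✗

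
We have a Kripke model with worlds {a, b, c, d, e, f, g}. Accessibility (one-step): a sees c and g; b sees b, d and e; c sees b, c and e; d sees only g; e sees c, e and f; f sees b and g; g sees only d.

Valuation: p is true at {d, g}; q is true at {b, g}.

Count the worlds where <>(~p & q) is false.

a: successors {c, g}; ~p & q there: c:F, g:F. ✗
b: successors {b, d, e}; ~p & q there: b:T, d:F, e:F. ✓
c: successors {b, c, e}; ~p & q there: b:T, c:F, e:F. ✓
d: successors {g}; ~p & q there: g:F. ✗
e: successors {c, e, f}; ~p & q there: c:F, e:F, f:F. ✗
f: successors {b, g}; ~p & q there: b:T, g:F. ✓
g: successors {d}; ~p & q there: d:F. ✗
Satisfying worlds: {b, c, f}.
So <>(~p & q) fails at the other 4 worlds.

4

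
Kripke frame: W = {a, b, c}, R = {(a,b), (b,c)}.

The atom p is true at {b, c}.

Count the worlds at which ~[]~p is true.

2

a: []~p is F. ✓
b: []~p is F. ✓
c: []~p is T. ✗
Satisfying worlds: {a, b}.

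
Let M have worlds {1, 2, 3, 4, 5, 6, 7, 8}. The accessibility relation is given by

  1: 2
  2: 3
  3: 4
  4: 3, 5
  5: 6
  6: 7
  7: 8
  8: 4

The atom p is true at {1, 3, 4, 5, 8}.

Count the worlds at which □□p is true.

1: successors {2}; □p there: 2:T. ✓
2: successors {3}; □p there: 3:T. ✓
3: successors {4}; □p there: 4:T. ✓
4: successors {3, 5}; □p there: 3:T, 5:F. ✗
5: successors {6}; □p there: 6:F. ✗
6: successors {7}; □p there: 7:T. ✓
7: successors {8}; □p there: 8:T. ✓
8: successors {4}; □p there: 4:T. ✓
Satisfying worlds: {1, 2, 3, 6, 7, 8}.

6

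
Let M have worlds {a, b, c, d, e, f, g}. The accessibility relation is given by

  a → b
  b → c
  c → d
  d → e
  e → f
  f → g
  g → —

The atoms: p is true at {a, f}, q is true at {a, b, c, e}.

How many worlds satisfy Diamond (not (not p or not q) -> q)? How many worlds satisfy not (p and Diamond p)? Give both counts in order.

For Diamond (not (not p or not q) -> q):
a: successors {b}; not (not p or not q) -> q there: b:T. ✓
b: successors {c}; not (not p or not q) -> q there: c:T. ✓
c: successors {d}; not (not p or not q) -> q there: d:T. ✓
d: successors {e}; not (not p or not q) -> q there: e:T. ✓
e: successors {f}; not (not p or not q) -> q there: f:T. ✓
f: successors {g}; not (not p or not q) -> q there: g:T. ✓
g: no successors, so Diamond (not (not p or not q) -> q) fails. ✗
— 6 worlds.
For not (p and Diamond p):
a: p and Diamond p is F. ✓
b: p and Diamond p is F. ✓
c: p and Diamond p is F. ✓
d: p and Diamond p is F. ✓
e: p and Diamond p is F. ✓
f: p and Diamond p is F. ✓
g: p and Diamond p is F. ✓
— 7 worlds.

6 and 7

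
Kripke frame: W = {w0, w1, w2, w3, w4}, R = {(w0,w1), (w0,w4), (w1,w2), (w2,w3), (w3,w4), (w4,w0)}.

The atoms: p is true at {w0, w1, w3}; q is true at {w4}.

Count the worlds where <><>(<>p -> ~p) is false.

w0: successors {w1, w4}; <>(<>p -> ~p) there: w1:T, w4:F. ✓
w1: successors {w2}; <>(<>p -> ~p) there: w2:T. ✓
w2: successors {w3}; <>(<>p -> ~p) there: w3:T. ✓
w3: successors {w4}; <>(<>p -> ~p) there: w4:F. ✗
w4: successors {w0}; <>(<>p -> ~p) there: w0:T. ✓
Satisfying worlds: {w0, w1, w2, w4}.
So <><>(<>p -> ~p) fails at the other 1 world.

1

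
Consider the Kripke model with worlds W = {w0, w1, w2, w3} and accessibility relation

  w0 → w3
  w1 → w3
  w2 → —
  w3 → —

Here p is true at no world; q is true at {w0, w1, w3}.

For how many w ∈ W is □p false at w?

2

w0: successors {w3}; p there: w3:F. ✗
w1: successors {w3}; p there: w3:F. ✗
w2: no successors, so □p holds vacuously. ✓
w3: no successors, so □p holds vacuously. ✓
Satisfying worlds: {w2, w3}.
So □p fails at the other 2 worlds.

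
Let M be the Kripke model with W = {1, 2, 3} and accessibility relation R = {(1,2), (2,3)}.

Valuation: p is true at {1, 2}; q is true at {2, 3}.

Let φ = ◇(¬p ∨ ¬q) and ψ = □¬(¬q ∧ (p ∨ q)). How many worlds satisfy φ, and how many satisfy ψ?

For ◇(¬p ∨ ¬q):
1: successors {2}; ¬p ∨ ¬q there: 2:F. ✗
2: successors {3}; ¬p ∨ ¬q there: 3:T. ✓
3: no successors, so ◇(¬p ∨ ¬q) fails. ✗
— 1 world.
For □¬(¬q ∧ (p ∨ q)):
1: successors {2}; ¬(¬q ∧ (p ∨ q)) there: 2:T. ✓
2: successors {3}; ¬(¬q ∧ (p ∨ q)) there: 3:T. ✓
3: no successors, so □¬(¬q ∧ (p ∨ q)) holds vacuously. ✓
— 3 worlds.

1 and 3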